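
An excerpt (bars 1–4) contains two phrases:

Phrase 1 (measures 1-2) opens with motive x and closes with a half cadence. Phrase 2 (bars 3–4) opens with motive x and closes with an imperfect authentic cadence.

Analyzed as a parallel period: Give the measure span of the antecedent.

measures 1–2

The antecedent is the phrase ending with the weaker cadence (half cadence, phrase 1) and the consequent the one ending more conclusively (imperfect authentic cadence, phrase 2); the antecedent is measures 1–2.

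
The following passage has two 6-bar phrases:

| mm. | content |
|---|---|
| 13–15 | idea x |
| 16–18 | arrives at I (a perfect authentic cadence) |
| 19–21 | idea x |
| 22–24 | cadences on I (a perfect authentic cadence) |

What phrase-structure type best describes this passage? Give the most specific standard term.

Both phrases have the same opening (x) and the same cadence (perfect authentic cadence): the second is a restatement, not a consequent, so this is a repeated phrase rather than a period.

repeated phrase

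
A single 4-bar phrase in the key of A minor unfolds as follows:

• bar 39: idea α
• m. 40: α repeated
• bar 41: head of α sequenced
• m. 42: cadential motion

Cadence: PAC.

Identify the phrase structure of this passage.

Basic idea (m. 39) + its repetition (m. 40) form the presentation; fragmentation and cadence (mm. 41–42) form the continuation — the 4-bar whole is a sentence.

sentence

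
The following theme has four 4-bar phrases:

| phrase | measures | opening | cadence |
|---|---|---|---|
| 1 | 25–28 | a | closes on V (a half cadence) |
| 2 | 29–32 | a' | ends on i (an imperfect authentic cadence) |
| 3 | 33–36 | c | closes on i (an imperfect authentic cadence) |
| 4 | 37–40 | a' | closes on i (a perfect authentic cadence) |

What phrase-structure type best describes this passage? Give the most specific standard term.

contrasting double period

Four phrases in two halves: the first half (measures 25–32) ends with an imperfect authentic cadence, the second (mm. 33–40) with a perfect authentic cadence — a large antecedent–consequent pair, i.e. a double period.
Phrase 3 begins with different material from phrase 1, making it contrasting.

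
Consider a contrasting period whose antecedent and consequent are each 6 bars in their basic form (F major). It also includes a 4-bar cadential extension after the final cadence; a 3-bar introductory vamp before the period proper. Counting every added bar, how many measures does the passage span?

Basic contrasting period: 6 + 6 = 12 bars.
12 (basic form) + 4 (cadential extension) + 3 (introduction) = 19.

19 measures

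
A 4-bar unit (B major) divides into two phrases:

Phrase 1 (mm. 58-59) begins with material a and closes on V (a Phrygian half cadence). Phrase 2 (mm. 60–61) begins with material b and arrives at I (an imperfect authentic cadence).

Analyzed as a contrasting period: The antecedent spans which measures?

The antecedent is the phrase ending with the weaker cadence (Phrygian half cadence, phrase 1) and the consequent the one ending more conclusively (imperfect authentic cadence, phrase 2); the antecedent is mm. 58-59.

measures 58–59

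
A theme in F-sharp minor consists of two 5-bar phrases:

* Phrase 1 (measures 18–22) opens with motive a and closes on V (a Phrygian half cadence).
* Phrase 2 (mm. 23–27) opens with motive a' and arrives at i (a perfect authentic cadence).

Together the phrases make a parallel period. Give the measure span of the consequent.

The phrase ending with the weaker cadence (Phrygian half cadence) is the antecedent; the one ending more conclusively (perfect authentic cadence) is the consequent. The consequent is measures 23–27.

measures 23–27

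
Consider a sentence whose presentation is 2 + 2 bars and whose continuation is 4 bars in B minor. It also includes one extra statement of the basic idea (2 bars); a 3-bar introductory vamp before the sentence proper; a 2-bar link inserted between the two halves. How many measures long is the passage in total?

Basic sentence: 2 + 2 + 4 = 8 bars.
8 (basic form) + 2 (extra statement) + 3 (introduction) + 2 (link) = 15.

15 measures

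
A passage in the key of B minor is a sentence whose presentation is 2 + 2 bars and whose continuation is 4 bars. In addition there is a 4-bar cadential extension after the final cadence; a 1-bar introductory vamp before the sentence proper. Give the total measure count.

13 measures

Basic sentence: 2 + 2 + 4 = 8 bars.
8 (basic form) + 4 (cadential extension) + 1 (introduction) = 13.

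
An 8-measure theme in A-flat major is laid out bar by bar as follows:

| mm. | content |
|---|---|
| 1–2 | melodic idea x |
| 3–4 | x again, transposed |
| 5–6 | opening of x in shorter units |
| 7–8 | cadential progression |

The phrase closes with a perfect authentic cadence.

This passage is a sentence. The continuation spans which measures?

measures 5–8

After the presentation (mm. 1–4), the continuation covers the fragmentation through the cadence: mm. 5–8.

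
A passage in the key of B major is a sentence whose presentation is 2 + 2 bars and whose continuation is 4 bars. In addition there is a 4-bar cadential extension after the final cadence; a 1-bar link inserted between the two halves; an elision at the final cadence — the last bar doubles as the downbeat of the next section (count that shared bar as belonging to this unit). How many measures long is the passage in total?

13 measures

Basic sentence: 2 + 2 + 4 = 8 bars.
8 (basic form) + 4 (cadential extension) + 1 (link) = 13.
The elision shares a bar with the next section but does not change this unit's count.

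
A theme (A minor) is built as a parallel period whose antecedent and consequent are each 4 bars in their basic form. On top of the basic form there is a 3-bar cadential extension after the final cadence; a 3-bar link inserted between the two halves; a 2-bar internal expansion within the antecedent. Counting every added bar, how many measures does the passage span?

16 measures

Basic parallel period: 4 + 4 = 8 bars.
8 (basic form) + 3 (cadential extension) + 3 (link) + 2 (internal expansion) = 16.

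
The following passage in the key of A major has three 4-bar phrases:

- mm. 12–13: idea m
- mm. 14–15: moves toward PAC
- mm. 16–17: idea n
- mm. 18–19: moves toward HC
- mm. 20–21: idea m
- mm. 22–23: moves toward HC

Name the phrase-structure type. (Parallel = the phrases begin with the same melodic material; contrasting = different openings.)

phrase group

The final phrase closes with a half cadence, which is not stronger than the preceding half cadence; the 3 phrases lack an overall antecedent–consequent design and so form a phrase group.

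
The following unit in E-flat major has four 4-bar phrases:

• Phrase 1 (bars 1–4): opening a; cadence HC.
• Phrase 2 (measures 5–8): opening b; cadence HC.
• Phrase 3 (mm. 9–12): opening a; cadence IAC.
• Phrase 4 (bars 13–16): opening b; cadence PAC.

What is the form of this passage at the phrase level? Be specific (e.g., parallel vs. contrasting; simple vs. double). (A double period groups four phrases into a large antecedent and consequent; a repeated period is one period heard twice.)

parallel double period

Four phrases in two halves: the first half (mm. 1–8) ends with a half cadence, the second (mm. 9-16) with a perfect authentic cadence — a large antecedent–consequent pair, i.e. a double period.
Phrase 3 begins with the same material as phrase 1, making it parallel.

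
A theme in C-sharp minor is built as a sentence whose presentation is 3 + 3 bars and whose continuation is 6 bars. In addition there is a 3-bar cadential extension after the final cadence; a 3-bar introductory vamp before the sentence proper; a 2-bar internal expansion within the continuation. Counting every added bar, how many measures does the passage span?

Basic sentence: 3 + 3 + 6 = 12 bars.
12 (basic form) + 3 (cadential extension) + 3 (introduction) + 2 (internal expansion) = 20.

20 measures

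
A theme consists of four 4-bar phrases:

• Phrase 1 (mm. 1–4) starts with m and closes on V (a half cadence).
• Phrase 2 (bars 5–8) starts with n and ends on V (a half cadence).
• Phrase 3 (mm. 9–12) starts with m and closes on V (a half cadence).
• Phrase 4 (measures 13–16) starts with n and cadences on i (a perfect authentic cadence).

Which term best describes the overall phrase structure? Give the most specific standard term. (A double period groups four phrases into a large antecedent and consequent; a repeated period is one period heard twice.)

parallel double period

Four phrases in two halves: the first half (measures 1-8) ends with a half cadence, the second (mm. 9–16) with a perfect authentic cadence — a large antecedent–consequent pair, i.e. a double period.
Phrase 3 begins with the same material as phrase 1, making it parallel.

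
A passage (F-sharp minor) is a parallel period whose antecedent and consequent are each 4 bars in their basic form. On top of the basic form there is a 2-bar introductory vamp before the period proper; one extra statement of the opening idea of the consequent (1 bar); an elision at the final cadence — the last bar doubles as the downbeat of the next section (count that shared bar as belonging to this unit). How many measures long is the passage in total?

11 measures

Basic parallel period: 4 + 4 = 8 bars.
8 (basic form) + 2 (introduction) + 1 (extra statement) = 11.
The elision shares a bar with the next section but does not change this unit's count.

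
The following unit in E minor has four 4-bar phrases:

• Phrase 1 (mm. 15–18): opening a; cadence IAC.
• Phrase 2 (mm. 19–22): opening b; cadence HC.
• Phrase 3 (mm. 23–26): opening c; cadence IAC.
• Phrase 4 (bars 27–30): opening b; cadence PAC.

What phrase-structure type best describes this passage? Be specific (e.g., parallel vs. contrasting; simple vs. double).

Four phrases in two halves: the first half (mm. 15–22) ends with a half cadence, the second (measures 23–30) with a perfect authentic cadence — a large antecedent–consequent pair, i.e. a double period.
Phrase 3 begins with different material from phrase 1, making it contrasting.

contrasting double period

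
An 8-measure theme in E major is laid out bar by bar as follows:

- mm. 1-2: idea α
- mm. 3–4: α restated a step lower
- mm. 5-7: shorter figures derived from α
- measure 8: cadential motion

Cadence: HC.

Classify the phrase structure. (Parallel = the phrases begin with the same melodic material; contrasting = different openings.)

sentence

Basic idea (mm. 1-2) + its repetition (bars 3–4) form the presentation; fragmentation and cadence (mm. 5–8) form the continuation — the 8-bar whole is a sentence.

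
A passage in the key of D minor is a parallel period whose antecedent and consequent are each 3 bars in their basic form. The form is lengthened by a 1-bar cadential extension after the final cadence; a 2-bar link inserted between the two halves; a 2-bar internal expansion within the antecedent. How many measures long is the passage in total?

Basic parallel period: 3 + 3 = 6 bars.
6 (basic form) + 1 (cadential extension) + 2 (link) + 2 (internal expansion) = 11.

11 measures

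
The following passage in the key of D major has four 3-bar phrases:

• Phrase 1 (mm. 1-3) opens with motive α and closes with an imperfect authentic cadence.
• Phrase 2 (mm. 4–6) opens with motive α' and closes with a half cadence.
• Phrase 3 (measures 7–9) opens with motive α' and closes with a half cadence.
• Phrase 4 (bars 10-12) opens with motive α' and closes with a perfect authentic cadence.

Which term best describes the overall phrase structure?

Four phrases in two halves: the first half (measures 1-6) ends with a half cadence, the second (mm. 7–12) with a perfect authentic cadence — a large antecedent–consequent pair, i.e. a double period.
Phrase 3 begins with the same material as phrase 1, making it parallel.

parallel double period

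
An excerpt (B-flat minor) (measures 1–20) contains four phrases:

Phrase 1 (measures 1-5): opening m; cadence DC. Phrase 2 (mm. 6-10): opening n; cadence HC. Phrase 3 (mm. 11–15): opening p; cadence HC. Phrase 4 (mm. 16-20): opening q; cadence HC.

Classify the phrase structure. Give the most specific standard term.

Phrase 4 ends with a half cadence, no stronger than phrase 2's half cadence, so the four phrases do not form a double period; nor do phrases 3–4 duplicate 1–2, so it is not a repeated period. With no phrase reaching a conclusive cadence, the passage is a phrase group.

phrase group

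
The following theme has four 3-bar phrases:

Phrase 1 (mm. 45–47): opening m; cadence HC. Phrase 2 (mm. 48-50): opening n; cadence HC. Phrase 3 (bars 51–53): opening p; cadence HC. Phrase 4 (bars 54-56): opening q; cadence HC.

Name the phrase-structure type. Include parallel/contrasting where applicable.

Phrase 4 ends with a half cadence, no stronger than phrase 2's half cadence, so the four phrases do not form a double period; nor do phrases 3–4 duplicate 1–2, so it is not a repeated period. With no phrase reaching a conclusive cadence, the passage is a phrase group.

phrase group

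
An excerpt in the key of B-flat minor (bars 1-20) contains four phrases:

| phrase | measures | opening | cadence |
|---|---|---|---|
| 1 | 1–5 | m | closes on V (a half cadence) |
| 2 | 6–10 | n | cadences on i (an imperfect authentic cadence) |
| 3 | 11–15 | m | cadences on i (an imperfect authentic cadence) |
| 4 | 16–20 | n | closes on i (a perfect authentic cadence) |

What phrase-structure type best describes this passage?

parallel double period

Four phrases in two halves: the first half (mm. 1–10) ends with an imperfect authentic cadence, the second (mm. 11–20) with a perfect authentic cadence — a large antecedent–consequent pair, i.e. a double period.
Phrase 3 begins with the same material as phrase 1, making it parallel.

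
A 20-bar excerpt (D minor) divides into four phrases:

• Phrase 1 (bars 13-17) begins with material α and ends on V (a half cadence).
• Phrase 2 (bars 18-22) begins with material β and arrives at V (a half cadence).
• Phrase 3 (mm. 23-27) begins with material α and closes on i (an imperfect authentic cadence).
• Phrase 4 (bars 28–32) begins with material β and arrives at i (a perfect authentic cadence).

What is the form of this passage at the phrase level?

parallel double period

Four phrases in two halves: the first half (measures 13-22) ends with a half cadence, the second (bars 23–32) with a perfect authentic cadence — a large antecedent–consequent pair, i.e. a double period.
Phrase 3 begins with the same material as phrase 1, making it parallel.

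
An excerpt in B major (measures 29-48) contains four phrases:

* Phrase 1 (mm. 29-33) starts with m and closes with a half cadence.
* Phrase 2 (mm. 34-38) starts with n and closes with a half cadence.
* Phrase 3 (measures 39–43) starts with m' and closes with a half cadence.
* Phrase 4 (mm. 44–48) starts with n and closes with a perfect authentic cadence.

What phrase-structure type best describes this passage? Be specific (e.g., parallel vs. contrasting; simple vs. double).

parallel double period

Four phrases in two halves: the first half (mm. 29-38) ends with a half cadence, the second (measures 39–48) with a perfect authentic cadence — a large antecedent–consequent pair, i.e. a double period.
Phrase 3 begins with the same material as phrase 1, making it parallel.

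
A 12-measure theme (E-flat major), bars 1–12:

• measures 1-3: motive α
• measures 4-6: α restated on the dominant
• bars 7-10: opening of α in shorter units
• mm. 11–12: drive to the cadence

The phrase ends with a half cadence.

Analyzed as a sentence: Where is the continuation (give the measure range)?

After the presentation (mm. 1–6), the continuation covers the fragmentation through the cadence: bars 7-12.

measures 7–12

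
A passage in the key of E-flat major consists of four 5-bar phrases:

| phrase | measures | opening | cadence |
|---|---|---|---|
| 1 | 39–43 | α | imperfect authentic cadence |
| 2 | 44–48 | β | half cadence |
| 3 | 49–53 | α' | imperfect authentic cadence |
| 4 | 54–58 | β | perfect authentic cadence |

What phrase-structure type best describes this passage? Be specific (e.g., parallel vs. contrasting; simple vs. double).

Four phrases in two halves: the first half (measures 39–48) ends with a half cadence, the second (mm. 49–58) with a perfect authentic cadence — a large antecedent–consequent pair, i.e. a double period.
Phrase 3 begins with the same material as phrase 1, making it parallel.

parallel double period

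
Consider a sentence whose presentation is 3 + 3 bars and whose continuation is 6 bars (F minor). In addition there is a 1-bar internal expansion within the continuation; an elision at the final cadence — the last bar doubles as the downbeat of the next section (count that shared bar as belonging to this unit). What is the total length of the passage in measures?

13 measures

Basic sentence: 3 + 3 + 6 = 12 bars.
12 (basic form) + 1 (internal expansion) = 13.
The elision shares a bar with the next section but does not change this unit's count.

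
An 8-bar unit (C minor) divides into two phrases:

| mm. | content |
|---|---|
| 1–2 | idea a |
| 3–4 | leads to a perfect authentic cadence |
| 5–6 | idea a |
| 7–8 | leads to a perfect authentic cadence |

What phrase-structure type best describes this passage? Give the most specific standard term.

repeated phrase

Both phrases have the same opening (a) and the same cadence (perfect authentic cadence): the second is a restatement, not a consequent, so this is a repeated phrase rather than a period.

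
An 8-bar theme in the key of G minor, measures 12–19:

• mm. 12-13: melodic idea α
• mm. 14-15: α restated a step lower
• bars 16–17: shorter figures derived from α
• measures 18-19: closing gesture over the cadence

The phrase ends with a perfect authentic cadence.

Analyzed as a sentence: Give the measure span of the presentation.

measures 12–15

The presentation of a sentence is the basic idea (mm. 12–13) plus its repetition (mm. 14-15); the presentation is therefore bars 12–15.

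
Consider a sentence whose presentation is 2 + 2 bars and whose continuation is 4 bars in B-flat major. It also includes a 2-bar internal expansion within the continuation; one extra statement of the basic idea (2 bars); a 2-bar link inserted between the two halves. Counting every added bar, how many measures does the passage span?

14 measures

Basic sentence: 2 + 2 + 4 = 8 bars.
8 (basic form) + 2 (internal expansion) + 2 (extra statement) + 2 (link) = 14.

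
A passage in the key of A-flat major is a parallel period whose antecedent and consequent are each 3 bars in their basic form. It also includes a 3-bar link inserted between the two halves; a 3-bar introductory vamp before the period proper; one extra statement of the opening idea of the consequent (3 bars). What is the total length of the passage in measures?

15 measures

Basic parallel period: 3 + 3 = 6 bars.
6 (basic form) + 3 (link) + 3 (introduction) + 3 (extra statement) = 15.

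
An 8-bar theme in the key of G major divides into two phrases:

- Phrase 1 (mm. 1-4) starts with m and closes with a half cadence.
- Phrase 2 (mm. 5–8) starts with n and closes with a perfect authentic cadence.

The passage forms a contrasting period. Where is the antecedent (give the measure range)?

The antecedent is the phrase ending with the weaker cadence (half cadence, phrase 1) and the consequent the one ending more conclusively (perfect authentic cadence, phrase 2); the antecedent is bars 1–4.

measures 1–4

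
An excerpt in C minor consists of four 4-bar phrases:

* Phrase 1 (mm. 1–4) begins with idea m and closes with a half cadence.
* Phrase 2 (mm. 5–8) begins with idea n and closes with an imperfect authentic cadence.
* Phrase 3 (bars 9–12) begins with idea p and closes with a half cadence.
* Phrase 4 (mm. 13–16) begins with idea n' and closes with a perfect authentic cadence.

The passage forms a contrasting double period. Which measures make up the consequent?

measures 9–16

In a double period the first pair of phrases (ending imperfect authentic cadence) is the large antecedent and the second pair (ending perfect authentic cadence) is the large consequent; the consequent is measures 9–16.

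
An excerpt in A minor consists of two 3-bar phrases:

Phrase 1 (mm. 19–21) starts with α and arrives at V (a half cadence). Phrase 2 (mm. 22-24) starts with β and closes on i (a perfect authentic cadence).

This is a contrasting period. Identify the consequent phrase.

The phrase ending with the weaker cadence (half cadence) is the antecedent; the one ending more conclusively (perfect authentic cadence) is the consequent. The consequent is phrase 2.

phrase 2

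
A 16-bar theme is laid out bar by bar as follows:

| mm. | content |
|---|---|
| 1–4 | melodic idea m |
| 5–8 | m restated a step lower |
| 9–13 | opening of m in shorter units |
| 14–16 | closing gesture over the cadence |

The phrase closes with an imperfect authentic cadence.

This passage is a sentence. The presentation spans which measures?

measures 1–8

The presentation of a sentence is the basic idea (mm. 1–4) plus its repetition (mm. 5-8); the presentation is therefore mm. 1–8.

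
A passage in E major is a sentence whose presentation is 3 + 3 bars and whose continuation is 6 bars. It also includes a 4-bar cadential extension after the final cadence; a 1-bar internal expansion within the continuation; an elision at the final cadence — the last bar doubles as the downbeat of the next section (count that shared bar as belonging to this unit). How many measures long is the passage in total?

Basic sentence: 3 + 3 + 6 = 12 bars.
12 (basic form) + 4 (cadential extension) + 1 (internal expansion) = 17.
The elision shares a bar with the next section but does not change this unit's count.

17 measures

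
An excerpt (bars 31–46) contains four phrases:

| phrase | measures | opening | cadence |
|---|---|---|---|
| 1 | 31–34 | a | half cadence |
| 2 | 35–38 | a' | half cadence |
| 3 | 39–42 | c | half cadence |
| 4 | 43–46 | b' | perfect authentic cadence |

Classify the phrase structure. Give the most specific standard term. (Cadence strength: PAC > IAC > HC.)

contrasting double period

Four phrases in two halves: the first half (bars 31-38) ends with a half cadence, the second (mm. 39–46) with a perfect authentic cadence — a large antecedent–consequent pair, i.e. a double period.
Phrase 3 begins with different material from phrase 1, making it contrasting.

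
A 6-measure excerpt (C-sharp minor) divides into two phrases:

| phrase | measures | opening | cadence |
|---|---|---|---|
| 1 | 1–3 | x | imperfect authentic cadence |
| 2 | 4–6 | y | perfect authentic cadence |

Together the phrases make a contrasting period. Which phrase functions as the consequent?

The phrase ending with the weaker cadence (imperfect authentic cadence) is the antecedent; the one ending more conclusively (perfect authentic cadence) is the consequent. The consequent is phrase 2.

phrase 2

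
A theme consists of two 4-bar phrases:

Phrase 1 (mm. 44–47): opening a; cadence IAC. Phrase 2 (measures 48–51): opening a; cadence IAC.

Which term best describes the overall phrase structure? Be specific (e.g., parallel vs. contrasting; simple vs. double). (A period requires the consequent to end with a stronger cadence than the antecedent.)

Both phrases have the same opening (a) and the same cadence (imperfect authentic cadence): the second is a restatement, not a consequent, so this is a repeated phrase rather than a period.

repeated phrase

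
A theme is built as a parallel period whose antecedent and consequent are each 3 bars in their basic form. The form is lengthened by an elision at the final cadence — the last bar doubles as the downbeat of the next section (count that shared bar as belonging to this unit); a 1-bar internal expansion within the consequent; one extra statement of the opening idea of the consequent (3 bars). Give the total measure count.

Basic parallel period: 3 + 3 = 6 bars.
6 (basic form) + 1 (internal expansion) + 3 (extra statement) = 10.
The elision shares a bar with the next section but does not change this unit's count.

10 measures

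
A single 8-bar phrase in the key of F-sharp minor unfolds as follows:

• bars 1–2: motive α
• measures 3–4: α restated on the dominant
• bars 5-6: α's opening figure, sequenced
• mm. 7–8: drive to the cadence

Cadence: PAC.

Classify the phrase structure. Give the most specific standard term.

sentence

Basic idea (bars 1-2) + its repetition (mm. 3–4) form the presentation; fragmentation and cadence (mm. 5–8) form the continuation — the 8-bar whole is a sentence.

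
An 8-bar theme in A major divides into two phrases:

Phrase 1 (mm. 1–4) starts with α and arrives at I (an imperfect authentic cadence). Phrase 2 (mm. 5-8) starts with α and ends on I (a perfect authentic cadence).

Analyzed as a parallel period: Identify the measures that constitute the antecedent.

The antecedent is the phrase ending with the weaker cadence (imperfect authentic cadence, phrase 1) and the consequent the one ending more conclusively (perfect authentic cadence, phrase 2); the antecedent is bars 1–4.

measures 1–4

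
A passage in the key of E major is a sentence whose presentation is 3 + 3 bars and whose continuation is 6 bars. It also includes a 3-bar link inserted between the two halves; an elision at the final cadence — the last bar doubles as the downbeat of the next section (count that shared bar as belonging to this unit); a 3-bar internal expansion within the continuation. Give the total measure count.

18 measures

Basic sentence: 3 + 3 + 6 = 12 bars.
12 (basic form) + 3 (link) + 3 (internal expansion) = 18.
The elision shares a bar with the next section but does not change this unit's count.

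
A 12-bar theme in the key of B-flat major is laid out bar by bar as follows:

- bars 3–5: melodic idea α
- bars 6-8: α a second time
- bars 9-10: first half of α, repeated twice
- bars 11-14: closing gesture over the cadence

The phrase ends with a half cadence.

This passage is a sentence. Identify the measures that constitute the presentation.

The presentation of a sentence is the basic idea (mm. 3-5) plus its repetition (mm. 6-8); the presentation is therefore mm. 3–8.

measures 3–8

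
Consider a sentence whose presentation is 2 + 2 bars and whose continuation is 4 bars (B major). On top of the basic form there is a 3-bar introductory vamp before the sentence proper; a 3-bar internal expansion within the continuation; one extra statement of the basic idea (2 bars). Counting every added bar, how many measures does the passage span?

16 measures

Basic sentence: 2 + 2 + 4 = 8 bars.
8 (basic form) + 3 (introduction) + 3 (internal expansion) + 2 (extra statement) = 16.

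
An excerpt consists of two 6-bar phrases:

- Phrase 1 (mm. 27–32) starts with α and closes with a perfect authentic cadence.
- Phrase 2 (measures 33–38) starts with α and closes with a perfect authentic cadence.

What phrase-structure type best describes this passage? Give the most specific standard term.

repeated phrase

Both phrases have the same opening (α) and the same cadence (perfect authentic cadence): the second is a restatement, not a consequent, so this is a repeated phrase rather than a period.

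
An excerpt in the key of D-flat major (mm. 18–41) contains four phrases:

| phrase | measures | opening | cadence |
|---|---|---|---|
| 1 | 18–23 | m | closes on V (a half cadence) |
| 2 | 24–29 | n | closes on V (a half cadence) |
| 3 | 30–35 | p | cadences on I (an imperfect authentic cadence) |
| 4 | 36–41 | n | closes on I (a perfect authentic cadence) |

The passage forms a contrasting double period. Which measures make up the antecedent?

In a double period the four phrases pair into a large antecedent (phrases 1–2, ending half cadence) and a large consequent (phrases 3–4, ending perfect authentic cadence). The antecedent spans measures 18–29.

measures 18–29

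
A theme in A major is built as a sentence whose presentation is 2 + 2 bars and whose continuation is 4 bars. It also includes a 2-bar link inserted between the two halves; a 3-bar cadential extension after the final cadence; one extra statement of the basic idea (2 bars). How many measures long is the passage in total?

Basic sentence: 2 + 2 + 4 = 8 bars.
8 (basic form) + 2 (link) + 3 (cadential extension) + 2 (extra statement) = 15.

15 measures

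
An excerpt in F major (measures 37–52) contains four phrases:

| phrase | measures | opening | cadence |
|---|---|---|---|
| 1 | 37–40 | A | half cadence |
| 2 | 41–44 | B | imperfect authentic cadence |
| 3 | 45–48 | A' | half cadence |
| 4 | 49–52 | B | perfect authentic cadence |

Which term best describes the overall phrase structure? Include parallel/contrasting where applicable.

parallel double period

Four phrases in two halves: the first half (mm. 37–44) ends with an imperfect authentic cadence, the second (mm. 45-52) with a perfect authentic cadence — a large antecedent–consequent pair, i.e. a double period.
Phrase 3 begins with the same material as phrase 1, making it parallel.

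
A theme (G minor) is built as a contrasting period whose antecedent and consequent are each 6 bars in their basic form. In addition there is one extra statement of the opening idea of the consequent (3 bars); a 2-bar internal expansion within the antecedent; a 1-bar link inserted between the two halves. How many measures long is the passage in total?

18 measures

Basic contrasting period: 6 + 6 = 12 bars.
12 (basic form) + 3 (extra statement) + 2 (internal expansion) + 1 (link) = 18.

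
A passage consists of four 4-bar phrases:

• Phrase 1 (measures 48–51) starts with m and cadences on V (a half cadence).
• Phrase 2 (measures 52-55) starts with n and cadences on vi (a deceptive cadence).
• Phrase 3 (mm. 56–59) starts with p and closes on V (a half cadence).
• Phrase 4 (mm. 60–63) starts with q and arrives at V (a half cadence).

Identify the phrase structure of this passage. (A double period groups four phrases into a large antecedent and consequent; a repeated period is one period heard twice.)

phrase group

Phrase 4 ends with a half cadence, no stronger than phrase 2's deceptive cadence, so the four phrases do not form a double period; nor do phrases 3–4 duplicate 1–2, so it is not a repeated period. With no phrase reaching a conclusive cadence, the passage is a phrase group.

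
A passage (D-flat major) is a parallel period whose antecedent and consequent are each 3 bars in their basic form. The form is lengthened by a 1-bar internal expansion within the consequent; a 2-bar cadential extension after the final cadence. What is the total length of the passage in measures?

9 measures

Basic parallel period: 3 + 3 = 6 bars.
6 (basic form) + 1 (internal expansion) + 2 (cadential extension) = 9.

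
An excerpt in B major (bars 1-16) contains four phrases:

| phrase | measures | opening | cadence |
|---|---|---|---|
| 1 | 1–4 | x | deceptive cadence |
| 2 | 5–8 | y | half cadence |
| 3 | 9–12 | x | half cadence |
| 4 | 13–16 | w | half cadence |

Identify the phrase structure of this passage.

Phrase 4 ends with a half cadence, no stronger than phrase 2's half cadence, so the four phrases do not form a double period; nor do phrases 3–4 duplicate 1–2, so it is not a repeated period. With no phrase reaching a conclusive cadence, the passage is a phrase group.

phrase group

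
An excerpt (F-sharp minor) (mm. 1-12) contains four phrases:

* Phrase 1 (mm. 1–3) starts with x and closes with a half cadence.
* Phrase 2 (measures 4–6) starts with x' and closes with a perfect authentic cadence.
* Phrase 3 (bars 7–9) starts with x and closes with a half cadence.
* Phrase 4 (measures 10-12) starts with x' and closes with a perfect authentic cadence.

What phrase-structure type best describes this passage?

The cadence pattern HC–PAC–HC–PAC is weak–strong twice, and phrases 3–4 restate phrases 1–2: a period heard twice, not a double period (which would end weakly at phrase 2).

repeated period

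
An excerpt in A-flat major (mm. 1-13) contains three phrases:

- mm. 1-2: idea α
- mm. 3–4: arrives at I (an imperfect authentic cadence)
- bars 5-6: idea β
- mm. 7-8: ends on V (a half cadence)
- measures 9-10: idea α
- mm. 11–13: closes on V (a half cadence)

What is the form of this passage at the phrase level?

phrase group

The final phrase closes with a half cadence, which is not stronger than the preceding half cadence; the 3 phrases lack an overall antecedent–consequent design and so form a phrase group.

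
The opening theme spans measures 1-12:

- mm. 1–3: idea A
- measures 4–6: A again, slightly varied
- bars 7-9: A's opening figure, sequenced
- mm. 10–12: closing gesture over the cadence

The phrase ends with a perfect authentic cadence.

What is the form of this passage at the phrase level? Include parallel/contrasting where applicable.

sentence

Basic idea (mm. 1–3) + its repetition (mm. 4-6) form the presentation; fragmentation and cadence (mm. 7–12) form the continuation — the 12-bar whole is a sentence.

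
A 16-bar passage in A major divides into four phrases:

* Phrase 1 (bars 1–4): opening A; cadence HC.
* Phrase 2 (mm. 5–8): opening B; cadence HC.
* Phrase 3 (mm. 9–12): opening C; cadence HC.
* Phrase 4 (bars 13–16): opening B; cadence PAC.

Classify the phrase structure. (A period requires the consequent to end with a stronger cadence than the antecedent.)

contrasting double period

Four phrases in two halves: the first half (bars 1–8) ends with a half cadence, the second (bars 9-16) with a perfect authentic cadence — a large antecedent–consequent pair, i.e. a double period.
Phrase 3 begins with different material from phrase 1, making it contrasting.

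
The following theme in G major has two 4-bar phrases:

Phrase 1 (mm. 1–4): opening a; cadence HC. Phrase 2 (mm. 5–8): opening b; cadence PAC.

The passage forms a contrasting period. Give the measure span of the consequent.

The phrase ending with the weaker cadence (half cadence) is the antecedent; the one ending more conclusively (perfect authentic cadence) is the consequent. The consequent is measures 5–8.

measures 5–8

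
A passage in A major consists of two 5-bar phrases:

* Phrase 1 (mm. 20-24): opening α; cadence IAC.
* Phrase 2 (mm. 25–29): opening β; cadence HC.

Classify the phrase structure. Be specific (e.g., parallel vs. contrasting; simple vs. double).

The second phrase closes with a half cadence, which is not stronger than the first phrase's imperfect authentic cadence; without a weak→strong cadential pair there is no antecedent–consequent relationship, so this is a phrase group rather than a period.

phrase group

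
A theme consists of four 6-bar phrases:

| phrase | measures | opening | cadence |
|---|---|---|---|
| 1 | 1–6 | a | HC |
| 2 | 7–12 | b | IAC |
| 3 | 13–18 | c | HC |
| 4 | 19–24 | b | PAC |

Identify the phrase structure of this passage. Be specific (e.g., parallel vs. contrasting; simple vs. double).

Four phrases in two halves: the first half (measures 1–12) ends with an imperfect authentic cadence, the second (bars 13-24) with a perfect authentic cadence — a large antecedent–consequent pair, i.e. a double period.
Phrase 3 begins with different material from phrase 1, making it contrasting.

contrasting double period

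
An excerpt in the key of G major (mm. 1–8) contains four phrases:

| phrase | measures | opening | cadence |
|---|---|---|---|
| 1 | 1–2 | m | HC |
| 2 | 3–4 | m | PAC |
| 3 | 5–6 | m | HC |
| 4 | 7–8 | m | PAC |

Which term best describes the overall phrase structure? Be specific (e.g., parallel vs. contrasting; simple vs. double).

repeated period

The cadence pattern HC–PAC–HC–PAC is weak–strong twice, and phrases 3–4 restate phrases 1–2: a period heard twice, not a double period (which would end weakly at phrase 2).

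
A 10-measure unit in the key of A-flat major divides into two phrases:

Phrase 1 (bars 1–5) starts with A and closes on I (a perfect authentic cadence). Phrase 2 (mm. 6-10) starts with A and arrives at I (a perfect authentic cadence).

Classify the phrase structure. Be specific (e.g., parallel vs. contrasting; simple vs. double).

repeated phrase

Both phrases have the same opening (A) and the same cadence (perfect authentic cadence): the second is a restatement, not a consequent, so this is a repeated phrase rather than a period.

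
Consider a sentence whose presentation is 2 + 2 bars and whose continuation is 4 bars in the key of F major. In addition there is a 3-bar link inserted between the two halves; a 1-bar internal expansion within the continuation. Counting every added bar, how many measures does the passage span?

12 measures

Basic sentence: 2 + 2 + 4 = 8 bars.
8 (basic form) + 3 (link) + 1 (internal expansion) = 12.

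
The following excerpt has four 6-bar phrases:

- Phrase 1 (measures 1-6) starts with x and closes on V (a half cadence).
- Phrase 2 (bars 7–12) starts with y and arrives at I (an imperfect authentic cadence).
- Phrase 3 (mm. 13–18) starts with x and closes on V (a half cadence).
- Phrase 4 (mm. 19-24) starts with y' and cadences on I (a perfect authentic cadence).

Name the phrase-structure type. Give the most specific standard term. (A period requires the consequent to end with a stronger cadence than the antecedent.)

Four phrases in two halves: the first half (mm. 1-12) ends with an imperfect authentic cadence, the second (measures 13–24) with a perfect authentic cadence — a large antecedent–consequent pair, i.e. a double period.
Phrase 3 begins with the same material as phrase 1, making it parallel.

parallel double period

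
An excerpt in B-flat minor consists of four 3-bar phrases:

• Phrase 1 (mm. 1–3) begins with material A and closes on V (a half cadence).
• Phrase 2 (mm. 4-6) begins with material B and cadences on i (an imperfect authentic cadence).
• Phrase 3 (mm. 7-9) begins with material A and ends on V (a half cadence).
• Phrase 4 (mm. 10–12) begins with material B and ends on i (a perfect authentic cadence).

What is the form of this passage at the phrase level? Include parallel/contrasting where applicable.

Four phrases in two halves: the first half (bars 1–6) ends with an imperfect authentic cadence, the second (mm. 7–12) with a perfect authentic cadence — a large antecedent–consequent pair, i.e. a double period.
Phrase 3 begins with the same material as phrase 1, making it parallel.

parallel double period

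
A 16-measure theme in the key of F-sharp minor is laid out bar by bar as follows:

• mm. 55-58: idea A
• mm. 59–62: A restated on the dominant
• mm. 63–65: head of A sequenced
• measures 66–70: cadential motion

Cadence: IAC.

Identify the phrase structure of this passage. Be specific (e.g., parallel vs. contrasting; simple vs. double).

sentence

Basic idea (bars 55–58) + its repetition (measures 59–62) form the presentation; fragmentation and cadence (measures 63-70) form the continuation — the 16-bar whole is a sentence.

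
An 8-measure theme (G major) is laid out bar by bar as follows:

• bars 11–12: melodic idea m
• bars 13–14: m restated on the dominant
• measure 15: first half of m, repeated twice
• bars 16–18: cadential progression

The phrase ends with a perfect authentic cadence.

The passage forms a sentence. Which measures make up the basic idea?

The presentation of a sentence is the basic idea (mm. 11–12) plus its repetition (measures 13–14); the basic idea is therefore mm. 11–12.

measures 11–12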